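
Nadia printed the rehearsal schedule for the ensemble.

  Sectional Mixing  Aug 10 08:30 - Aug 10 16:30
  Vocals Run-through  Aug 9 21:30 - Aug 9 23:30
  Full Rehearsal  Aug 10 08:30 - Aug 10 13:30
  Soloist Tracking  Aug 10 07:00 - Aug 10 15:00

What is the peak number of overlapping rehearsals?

Sweep the timeline, counting +1 at each start and −1 at each end (ends before starts at a tie):
Aug 9 21:30 start Vocals Run-through → 1
Aug 9 23:30 end Vocals Run-through → 0
Aug 10 07:00 start Soloist Tracking → 1
Aug 10 08:30 start Full Rehearsal → 2
Aug 10 08:30 start Sectional Mixing → 3
Aug 10 13:30 end Full Rehearsal → 2
Aug 10 15:00 end Soloist Tracking → 1
Aug 10 16:30 end Sectional Mixing → 0
Peak is 3, at Aug 10 08:30 (Full Rehearsal, Sectional Mixing, Soloist Tracking).

3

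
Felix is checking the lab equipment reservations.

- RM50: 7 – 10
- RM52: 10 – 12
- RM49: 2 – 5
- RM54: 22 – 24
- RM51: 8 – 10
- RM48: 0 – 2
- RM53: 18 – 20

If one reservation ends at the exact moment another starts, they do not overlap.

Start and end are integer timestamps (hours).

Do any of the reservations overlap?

Sorted by start: RM48, RM49, RM50, RM51, RM52, RM53, RM54.
RM49 starts exactly when RM48 ends (back-to-back, no overlap), so RM48 has no further overlaps.
RM50 starts after RM49 ends, so RM49 has no further overlaps.
RM51 starts before RM50 ends → RM50 and RM51 overlap.
That's a conflict, so the schedule is not conflict-free.

Yes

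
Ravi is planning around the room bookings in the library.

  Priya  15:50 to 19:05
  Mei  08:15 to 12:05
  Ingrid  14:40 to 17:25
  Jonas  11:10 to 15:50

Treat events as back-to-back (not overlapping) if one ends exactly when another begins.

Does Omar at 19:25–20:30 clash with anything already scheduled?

Mei: ends 12:05 at or before Omar starts 19:25 → clear.
Jonas: ends 15:50 at or before Omar starts 19:25 → clear.
Ingrid: ends 17:25 at or before Omar starts 19:25 → clear.
Priya: ends 19:05 at or before Omar starts 19:25 → clear.

No — it doesn't clash with anything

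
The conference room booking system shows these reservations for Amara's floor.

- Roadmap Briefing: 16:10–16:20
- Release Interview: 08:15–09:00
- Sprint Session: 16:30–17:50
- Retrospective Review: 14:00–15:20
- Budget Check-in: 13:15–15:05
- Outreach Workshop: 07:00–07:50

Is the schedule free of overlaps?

No

Check each pair: they overlap iff neither finishes before the other starts.
Sorted by start: Outreach Workshop, Release Interview, Budget Check-in, Retrospective Review, Roadmap Briefing, Sprint Session.
Release Interview starts after Outreach Workshop ends — done with Outreach Workshop.
Budget Check-in starts after Release Interview ends — done with Release Interview.
Retrospective Review starts before Budget Check-in ends → Budget Check-in and Retrospective Review overlap.
That's a conflict, so the schedule is not conflict-free.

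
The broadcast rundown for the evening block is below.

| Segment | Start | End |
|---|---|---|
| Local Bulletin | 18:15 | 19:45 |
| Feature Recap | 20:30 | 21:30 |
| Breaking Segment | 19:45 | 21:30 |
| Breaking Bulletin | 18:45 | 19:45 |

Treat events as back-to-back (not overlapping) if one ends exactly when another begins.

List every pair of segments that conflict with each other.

Breaking Bulletin & Local Bulletin, Breaking Segment & Feature Recap

Check each pair: they overlap iff neither finishes before the other starts.
Sorted by start: Local Bulletin, Breaking Bulletin, Breaking Segment, Feature Recap.
Breaking Bulletin starts before Local Bulletin ends → Local Bulletin and Breaking Bulletin overlap.
Breaking Segment starts exactly when Local Bulletin ends (back-to-back, no overlap); Local Bulletin is clear from here.
Breaking Segment starts exactly when Breaking Bulletin ends (back-to-back, no overlap); Breaking Bulletin is clear from here.
Feature Recap starts before Breaking Segment ends → Breaking Segment and Feature Recap overlap.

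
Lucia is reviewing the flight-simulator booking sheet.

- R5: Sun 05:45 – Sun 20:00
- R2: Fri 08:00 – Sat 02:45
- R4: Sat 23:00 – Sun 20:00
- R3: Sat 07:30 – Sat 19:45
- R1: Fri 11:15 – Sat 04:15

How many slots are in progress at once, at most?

2

Walk through starts and ends in time order (an end at T is processed before a start at T):
Fri 08:00 start R2 → 1
Fri 11:15 start R1 → 2
Sat 02:45 end R2 → 1
Sat 04:15 end R1 → 0
Sat 07:30 start R3 → 1
Sat 19:45 end R3 → 0
Sat 23:00 start R4 → 1
Sun 05:45 start R5 → 2
Sun 20:00 end R4 → 1
Sun 20:00 end R5 → 0
Peak is 2, at Fri 11:15 (R1, R2).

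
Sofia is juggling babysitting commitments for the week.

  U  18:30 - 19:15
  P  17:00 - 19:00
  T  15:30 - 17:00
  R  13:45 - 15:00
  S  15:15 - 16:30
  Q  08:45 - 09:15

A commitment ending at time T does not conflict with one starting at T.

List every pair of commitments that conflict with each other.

P & U, S & T

Two intervals overlap when each starts before the other ends.
Sorted by start: Q, R, S, T, P, U.
R starts after Q ends — done with Q.
S starts after R ends — done with R.
T starts before S ends → S and T overlap.
P starts after S ends — done with S.
P starts exactly when T ends (back-to-back, no overlap) — done with T.
U starts before P ends → P and U overlap.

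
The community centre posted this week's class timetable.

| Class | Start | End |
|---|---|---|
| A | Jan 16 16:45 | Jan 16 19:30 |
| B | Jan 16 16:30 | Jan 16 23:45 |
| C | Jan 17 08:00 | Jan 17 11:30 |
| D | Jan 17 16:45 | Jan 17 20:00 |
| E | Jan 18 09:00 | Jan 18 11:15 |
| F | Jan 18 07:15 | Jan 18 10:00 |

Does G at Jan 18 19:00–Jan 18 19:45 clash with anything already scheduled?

B: ends Jan 16 23:45 at or before G starts Jan 18 19:00 → clear.
A: ends Jan 16 19:30 at or before G starts Jan 18 19:00 → clear.
C: ends Jan 17 11:30 at or before G starts Jan 18 19:00 → clear.
D: ends Jan 17 20:00 at or before G starts Jan 18 19:00 → clear.
F: ends Jan 18 10:00 at or before G starts Jan 18 19:00 → clear.
E: ends Jan 18 11:15 at or before G starts Jan 18 19:00 → clear.

No — it doesn't clash with anything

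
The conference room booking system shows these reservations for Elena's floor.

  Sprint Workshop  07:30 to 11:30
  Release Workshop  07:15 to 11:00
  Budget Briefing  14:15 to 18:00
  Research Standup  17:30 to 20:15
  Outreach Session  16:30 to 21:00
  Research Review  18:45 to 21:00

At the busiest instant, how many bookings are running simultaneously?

3

Sweep the timeline, counting +1 at each start and −1 at each end (ends before starts at a tie):
07:15 start Release Workshop → 1
07:30 start Sprint Workshop → 2
11:00 end Release Workshop → 1
11:30 end Sprint Workshop → 0
14:15 start Budget Briefing → 1
16:30 start Outreach Session → 2
17:30 start Research Standup → 3
18:00 end Budget Briefing → 2
18:45 start Research Review → 3
20:15 end Research Standup → 2
21:00 end Outreach Session → 1
21:00 end Research Review → 0
Peak is 3, at 17:30 (Budget Briefing, Outreach Session, Research Standup).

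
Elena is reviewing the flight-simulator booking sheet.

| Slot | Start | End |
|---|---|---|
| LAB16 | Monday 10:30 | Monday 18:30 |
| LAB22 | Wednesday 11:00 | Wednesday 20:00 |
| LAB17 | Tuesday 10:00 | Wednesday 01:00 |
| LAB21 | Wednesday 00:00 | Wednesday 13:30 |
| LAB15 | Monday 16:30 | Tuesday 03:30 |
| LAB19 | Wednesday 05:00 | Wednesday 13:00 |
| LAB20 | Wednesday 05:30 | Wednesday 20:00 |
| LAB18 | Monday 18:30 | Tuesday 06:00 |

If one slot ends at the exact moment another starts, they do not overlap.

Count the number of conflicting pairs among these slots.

Two intervals overlap when each starts before the other ends.
Sorted by start: LAB16, LAB15, LAB18, LAB17, LAB21, LAB19, LAB20, LAB22.
LAB15 starts before LAB16 ends → LAB16 and LAB15 overlap.
LAB18 starts exactly when LAB16 ends (back-to-back, no overlap) — done with LAB16.
LAB18 starts before LAB15 ends → LAB15 and LAB18 overlap.
LAB17 starts after LAB15 ends — done with LAB15.
LAB17 starts after LAB18 ends — done with LAB18.
LAB21 starts before LAB17 ends → LAB17 and LAB21 overlap.
LAB19 starts after LAB17 ends — done with LAB17.
LAB19 starts before LAB21 ends → LAB21 and LAB19 overlap.
LAB20 starts before LAB21 ends → LAB21 and LAB20 overlap.
LAB22 starts before LAB21 ends → LAB21 and LAB22 overlap.
LAB20 starts before LAB19 ends → LAB19 and LAB20 overlap.
LAB22 starts before LAB19 ends → LAB19 and LAB22 overlap.
LAB22 starts before LAB20 ends → LAB20 and LAB22 overlap.
Overlapping pairs: LAB15 & LAB16, LAB15 & LAB18, LAB17 & LAB21, LAB19 & LAB20, LAB19 & LAB21, LAB19 & LAB22, LAB20 & LAB21, LAB20 & LAB22, LAB21 & LAB22 — 9 in total.

9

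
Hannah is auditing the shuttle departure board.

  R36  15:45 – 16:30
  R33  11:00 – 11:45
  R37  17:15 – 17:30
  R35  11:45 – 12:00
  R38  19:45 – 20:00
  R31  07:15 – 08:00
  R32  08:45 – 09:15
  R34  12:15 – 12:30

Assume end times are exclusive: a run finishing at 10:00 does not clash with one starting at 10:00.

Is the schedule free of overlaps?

Sorted by start: R31, R32, R33, R35, R34, R36, R37, R38.
R32 starts after R31 ends, so nothing later overlaps R31 either.
R33 starts after R32 ends, so nothing later overlaps R32 either.
R35 starts exactly when R33 ends (back-to-back, no overlap), so nothing later overlaps R33 either.
R34 starts after R35 ends, so nothing later overlaps R35 either.
R36 starts after R34 ends, so nothing later overlaps R34 either.
R37 starts after R36 ends, so nothing later overlaps R36 either.
R38 starts after R37 ends.
Every pair is clear; the schedule has no overlaps.

Yes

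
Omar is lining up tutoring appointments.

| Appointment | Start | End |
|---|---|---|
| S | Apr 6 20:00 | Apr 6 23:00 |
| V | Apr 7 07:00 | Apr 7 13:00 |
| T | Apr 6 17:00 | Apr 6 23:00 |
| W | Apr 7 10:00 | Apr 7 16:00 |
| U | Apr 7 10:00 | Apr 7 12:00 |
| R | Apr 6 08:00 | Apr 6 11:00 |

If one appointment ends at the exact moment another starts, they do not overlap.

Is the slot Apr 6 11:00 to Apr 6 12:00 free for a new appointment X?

R: ends Apr 6 11:00 at or before X starts Apr 6 11:00 → clear.
T: starts Apr 6 17:00 at or after X ends Apr 6 12:00 → clear.
S: starts Apr 6 20:00 at or after X ends Apr 6 12:00 → clear.
V: starts Apr 7 07:00 at or after X ends Apr 6 12:00 → clear.
U: starts Apr 7 10:00 at or after X ends Apr 6 12:00 → clear.
W: starts Apr 7 10:00 at or after X ends Apr 6 12:00 → clear.

Yes — the slot is free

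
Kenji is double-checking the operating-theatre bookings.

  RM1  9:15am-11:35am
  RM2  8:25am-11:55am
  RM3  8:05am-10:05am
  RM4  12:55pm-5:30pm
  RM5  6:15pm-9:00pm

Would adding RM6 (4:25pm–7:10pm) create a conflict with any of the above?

Yes — it overlaps RM4, RM5

RM3: ends 10:05am at or before RM6 starts 4:25pm → clear.
RM2: ends 11:55am at or before RM6 starts 4:25pm → clear.
RM1: ends 11:35am at or before RM6 starts 4:25pm → clear.
RM4: starts 12:55pm before RM6 ends 7:10pm, and ends 5:30pm after RM6 starts 4:25pm → overlap.
RM5: starts 6:15pm before RM6 ends 7:10pm, and ends 9:00pm after RM6 starts 4:25pm → overlap.
RM6 overlaps RM4, RM5.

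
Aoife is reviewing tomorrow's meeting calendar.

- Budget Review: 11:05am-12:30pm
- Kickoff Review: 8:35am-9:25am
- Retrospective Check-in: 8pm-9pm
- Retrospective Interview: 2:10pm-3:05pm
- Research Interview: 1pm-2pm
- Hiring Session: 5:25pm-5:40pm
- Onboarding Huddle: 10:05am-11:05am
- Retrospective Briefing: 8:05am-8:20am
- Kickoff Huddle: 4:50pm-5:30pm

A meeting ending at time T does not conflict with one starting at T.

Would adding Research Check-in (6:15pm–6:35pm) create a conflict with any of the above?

Retrospective Briefing: ends 8:20am at or before Research Check-in starts 6:15pm → clear.
Kickoff Review: ends 9:25am at or before Research Check-in starts 6:15pm → clear.
Onboarding Huddle: ends 11:05am at or before Research Check-in starts 6:15pm → clear.
Budget Review: ends 12:30pm at or before Research Check-in starts 6:15pm → clear.
Research Interview: ends 2pm at or before Research Check-in starts 6:15pm → clear.
Retrospective Interview: ends 3:05pm at or before Research Check-in starts 6:15pm → clear.
Kickoff Huddle: ends 5:30pm at or before Research Check-in starts 6:15pm → clear.
Hiring Session: ends 5:40pm at or before Research Check-in starts 6:15pm → clear.
Retrospective Check-in: starts 8pm at or after Research Check-in ends 6:35pm → clear.

No — it doesn't clash with anything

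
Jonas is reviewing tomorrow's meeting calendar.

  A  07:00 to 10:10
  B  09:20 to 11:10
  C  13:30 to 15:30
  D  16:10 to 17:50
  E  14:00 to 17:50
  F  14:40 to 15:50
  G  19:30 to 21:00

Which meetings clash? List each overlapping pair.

Sorted by start: A, B, C, E, F, D, G.
B starts before A ends → A and B overlap.
C starts after A ends; A is clear from here.
C starts after B ends; B is clear from here.
E starts before C ends → C and E overlap.
F starts before C ends → C and F overlap.
D starts after C ends; C is clear from here.
F starts before E ends → E and F overlap.
D starts before E ends → E and D overlap.
G starts after E ends.
D starts after F ends; F is clear from here.
G starts after D ends.

A & B, C & E, C & F, D & E, E & F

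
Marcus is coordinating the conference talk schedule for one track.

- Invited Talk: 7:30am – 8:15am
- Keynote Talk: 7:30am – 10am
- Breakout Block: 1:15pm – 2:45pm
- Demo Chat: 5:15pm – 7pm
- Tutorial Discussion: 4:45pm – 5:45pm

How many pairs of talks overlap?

Sorted by start: Invited Talk, Keynote Talk, Breakout Block, Tutorial Discussion, Demo Chat.
Keynote Talk starts before Invited Talk ends → Invited Talk and Keynote Talk overlap.
Breakout Block starts after Invited Talk ends, so nothing later overlaps Invited Talk either.
Breakout Block starts after Keynote Talk ends, so nothing later overlaps Keynote Talk either.
Tutorial Discussion starts after Breakout Block ends, so nothing later overlaps Breakout Block either.
Demo Chat starts before Tutorial Discussion ends → Tutorial Discussion and Demo Chat overlap.
Overlapping pairs: Demo Chat & Tutorial Discussion, Invited Talk & Keynote Talk — 2 in total.

2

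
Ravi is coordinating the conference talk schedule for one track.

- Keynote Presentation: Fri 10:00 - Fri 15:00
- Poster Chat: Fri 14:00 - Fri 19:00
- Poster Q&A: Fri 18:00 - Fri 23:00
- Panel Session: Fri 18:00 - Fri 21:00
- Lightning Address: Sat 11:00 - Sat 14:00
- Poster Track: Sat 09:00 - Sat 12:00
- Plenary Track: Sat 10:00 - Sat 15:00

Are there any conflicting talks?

Sorted by start: Keynote Presentation, Poster Chat, Poster Q&A, Panel Session, Poster Track, Plenary Track, Lightning Address.
Poster Chat starts before Keynote Presentation ends → Keynote Presentation and Poster Chat overlap.
That's a conflict, so the schedule is not conflict-free.

Yes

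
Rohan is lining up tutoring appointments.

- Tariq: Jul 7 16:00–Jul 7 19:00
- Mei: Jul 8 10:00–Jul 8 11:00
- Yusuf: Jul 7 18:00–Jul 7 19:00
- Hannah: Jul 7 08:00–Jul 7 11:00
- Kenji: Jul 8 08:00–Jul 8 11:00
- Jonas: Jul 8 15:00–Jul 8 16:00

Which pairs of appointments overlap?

Kenji & Mei, Tariq & Yusuf

Two intervals overlap when each starts before the other ends.
Sorted by start: Hannah, Tariq, Yusuf, Kenji, Mei, Jonas.
Tariq starts after Hannah ends; Hannah is clear from here.
Yusuf starts before Tariq ends → Tariq and Yusuf overlap.
Kenji starts after Tariq ends; Tariq is clear from here.
Kenji starts after Yusuf ends; Yusuf is clear from here.
Mei starts before Kenji ends → Kenji and Mei overlap.
Jonas starts after Kenji ends.
Jonas starts after Mei ends.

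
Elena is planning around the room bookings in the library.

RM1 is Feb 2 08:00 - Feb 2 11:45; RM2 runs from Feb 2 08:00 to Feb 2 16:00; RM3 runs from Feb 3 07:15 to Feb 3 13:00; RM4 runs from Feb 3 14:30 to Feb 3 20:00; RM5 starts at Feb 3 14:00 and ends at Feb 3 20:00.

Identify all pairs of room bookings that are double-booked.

Sorted by start: RM1, RM2, RM3, RM5, RM4.
RM2 starts before RM1 ends → RM1 and RM2 overlap.
RM3 starts after RM1 ends, so RM1 has no further overlaps.
RM3 starts after RM2 ends, so RM2 has no further overlaps.
RM5 starts after RM3 ends, so RM3 has no further overlaps.
RM4 starts before RM5 ends → RM5 and RM4 overlap.

RM1 & RM2, RM4 & RM5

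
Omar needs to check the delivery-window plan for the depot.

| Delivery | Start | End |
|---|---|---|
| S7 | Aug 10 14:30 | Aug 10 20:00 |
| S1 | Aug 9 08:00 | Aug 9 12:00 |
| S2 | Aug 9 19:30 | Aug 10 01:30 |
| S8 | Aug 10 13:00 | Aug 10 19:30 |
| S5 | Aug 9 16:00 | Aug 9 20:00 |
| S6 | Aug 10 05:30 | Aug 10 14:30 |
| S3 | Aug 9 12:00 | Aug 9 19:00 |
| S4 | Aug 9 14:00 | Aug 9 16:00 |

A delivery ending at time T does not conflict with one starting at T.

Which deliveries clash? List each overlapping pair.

Two intervals overlap when each starts before the other ends.
Sorted by start: S1, S3, S4, S5, S2, S6, S8, S7.
S3 starts exactly when S1 ends (back-to-back, no overlap); S1 is clear from here.
S4 starts before S3 ends → S3 and S4 overlap.
S5 starts before S3 ends → S3 and S5 overlap.
S2 starts after S3 ends; S3 is clear from here.
S5 starts exactly when S4 ends (back-to-back, no overlap); S4 is clear from here.
S2 starts before S5 ends → S5 and S2 overlap.
S6 starts after S5 ends; S5 is clear from here.
S6 starts after S2 ends; S2 is clear from here.
S8 starts before S6 ends → S6 and S8 overlap.
S7 starts exactly when S6 ends (back-to-back, no overlap).
S7 starts before S8 ends → S8 and S7 overlap.

S2 & S5, S3 & S4, S3 & S5, S6 & S8, S7 & S8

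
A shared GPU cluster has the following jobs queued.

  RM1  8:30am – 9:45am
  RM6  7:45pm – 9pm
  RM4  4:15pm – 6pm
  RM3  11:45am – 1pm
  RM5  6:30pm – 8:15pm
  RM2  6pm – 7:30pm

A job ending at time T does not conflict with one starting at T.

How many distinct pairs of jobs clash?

2

Sorted by start: RM1, RM3, RM4, RM2, RM5, RM6.
RM3 starts after RM1 ends; RM1 is clear from here.
RM4 starts after RM3 ends; RM3 is clear from here.
RM2 starts exactly when RM4 ends (back-to-back, no overlap); RM4 is clear from here.
RM5 starts before RM2 ends → RM2 and RM5 overlap.
RM6 starts after RM2 ends.
RM6 starts before RM5 ends → RM5 and RM6 overlap.
Overlapping pairs: RM2 & RM5, RM5 & RM6 — 2 in total.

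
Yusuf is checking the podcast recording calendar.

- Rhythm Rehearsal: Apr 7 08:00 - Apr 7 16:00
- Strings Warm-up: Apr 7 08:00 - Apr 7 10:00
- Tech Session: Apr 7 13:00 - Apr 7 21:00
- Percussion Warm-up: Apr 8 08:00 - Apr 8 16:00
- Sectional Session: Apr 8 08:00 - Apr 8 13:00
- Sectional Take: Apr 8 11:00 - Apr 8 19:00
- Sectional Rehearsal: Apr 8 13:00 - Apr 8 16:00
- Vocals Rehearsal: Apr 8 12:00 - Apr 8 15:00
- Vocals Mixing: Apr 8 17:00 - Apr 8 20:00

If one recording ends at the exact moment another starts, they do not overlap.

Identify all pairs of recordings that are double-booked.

Percussion Warm-up & Sectional Rehearsal, Percussion Warm-up & Sectional Session, Percussion Warm-up & Sectional Take, Percussion Warm-up & Vocals Rehearsal, Rhythm Rehearsal & Strings Warm-up, Rhythm Rehearsal & Tech Session, Sectional Rehearsal & Sectional Take, Sectional Rehearsal & Vocals Rehearsal, Sectional Session & Sectional Take, Sectional Session & Vocals Rehearsal, Sectional Take & Vocals Mixing, Sectional Take & Vocals Rehearsal

Sorted by start: Rhythm Rehearsal, Strings Warm-up, Tech Session, Percussion Warm-up, Sectional Session, Sectional Take, Vocals Rehearsal, Sectional Rehearsal, Vocals Mixing.
Strings Warm-up starts before Rhythm Rehearsal ends → Rhythm Rehearsal and Strings Warm-up overlap.
Tech Session starts before Rhythm Rehearsal ends → Rhythm Rehearsal and Tech Session overlap.
Percussion Warm-up starts after Rhythm Rehearsal ends, so Rhythm Rehearsal has no further overlaps.
Tech Session starts after Strings Warm-up ends, so Strings Warm-up has no further overlaps.
Percussion Warm-up starts after Tech Session ends, so Tech Session has no further overlaps.
Sectional Session starts before Percussion Warm-up ends → Percussion Warm-up and Sectional Session overlap.
Sectional Take starts before Percussion Warm-up ends → Percussion Warm-up and Sectional Take overlap.
Vocals Rehearsal starts before Percussion Warm-up ends → Percussion Warm-up and Vocals Rehearsal overlap.
Sectional Rehearsal starts before Percussion Warm-up ends → Percussion Warm-up and Sectional Rehearsal overlap.
Vocals Mixing starts after Percussion Warm-up ends.
Sectional Take starts before Sectional Session ends → Sectional Session and Sectional Take overlap.
Vocals Rehearsal starts before Sectional Session ends → Sectional Session and Vocals Rehearsal overlap.
Sectional Rehearsal starts exactly when Sectional Session ends (back-to-back, no overlap), so Sectional Session has no further overlaps.
Vocals Rehearsal starts before Sectional Take ends → Sectional Take and Vocals Rehearsal overlap.
Sectional Rehearsal starts before Sectional Take ends → Sectional Take and Sectional Rehearsal overlap.
Vocals Mixing starts before Sectional Take ends → Sectional Take and Vocals Mixing overlap.
Sectional Rehearsal starts before Vocals Rehearsal ends → Vocals Rehearsal and Sectional Rehearsal overlap.
Vocals Mixing starts after Vocals Rehearsal ends.
Vocals Mixing starts after Sectional Rehearsal ends.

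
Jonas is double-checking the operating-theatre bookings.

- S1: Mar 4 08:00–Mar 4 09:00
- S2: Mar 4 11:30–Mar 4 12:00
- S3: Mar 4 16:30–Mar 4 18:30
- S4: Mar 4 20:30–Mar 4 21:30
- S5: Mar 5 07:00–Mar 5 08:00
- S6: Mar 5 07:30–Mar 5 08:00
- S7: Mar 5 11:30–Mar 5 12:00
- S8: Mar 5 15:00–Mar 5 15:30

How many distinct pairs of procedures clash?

1

Sorted by start: S1, S2, S3, S4, S5, S6, S7, S8.
S2 starts after S1 ends — done with S1.
S3 starts after S2 ends — done with S2.
S4 starts after S3 ends — done with S3.
S5 starts after S4 ends — done with S4.
S6 starts before S5 ends → S5 and S6 overlap.
S7 starts after S5 ends — done with S5.
S7 starts after S6 ends — done with S6.
S8 starts after S7 ends.
Overlapping pairs: S5 & S6 — 1 in total.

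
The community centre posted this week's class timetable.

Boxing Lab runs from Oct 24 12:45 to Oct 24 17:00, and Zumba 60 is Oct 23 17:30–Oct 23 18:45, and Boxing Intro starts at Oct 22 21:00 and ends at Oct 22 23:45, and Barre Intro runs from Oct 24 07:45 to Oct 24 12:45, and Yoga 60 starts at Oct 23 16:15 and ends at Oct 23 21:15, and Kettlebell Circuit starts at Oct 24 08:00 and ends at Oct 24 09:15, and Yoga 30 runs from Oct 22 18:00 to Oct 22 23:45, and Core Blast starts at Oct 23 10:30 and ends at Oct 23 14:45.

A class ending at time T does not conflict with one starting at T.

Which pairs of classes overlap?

Barre Intro & Kettlebell Circuit, Boxing Intro & Yoga 30, Yoga 60 & Zumba 60

Sorted by start: Yoga 30, Boxing Intro, Core Blast, Yoga 60, Zumba 60, Barre Intro, Kettlebell Circuit, Boxing Lab.
Boxing Intro starts before Yoga 30 ends → Yoga 30 and Boxing Intro overlap.
Core Blast starts after Yoga 30 ends; Yoga 30 is clear from here.
Core Blast starts after Boxing Intro ends; Boxing Intro is clear from here.
Yoga 60 starts after Core Blast ends; Core Blast is clear from here.
Zumba 60 starts before Yoga 60 ends → Yoga 60 and Zumba 60 overlap.
Barre Intro starts after Yoga 60 ends; Yoga 60 is clear from here.
Barre Intro starts after Zumba 60 ends; Zumba 60 is clear from here.
Kettlebell Circuit starts before Barre Intro ends → Barre Intro and Kettlebell Circuit overlap.
Boxing Lab starts exactly when Barre Intro ends (back-to-back, no overlap).
Boxing Lab starts after Kettlebell Circuit ends.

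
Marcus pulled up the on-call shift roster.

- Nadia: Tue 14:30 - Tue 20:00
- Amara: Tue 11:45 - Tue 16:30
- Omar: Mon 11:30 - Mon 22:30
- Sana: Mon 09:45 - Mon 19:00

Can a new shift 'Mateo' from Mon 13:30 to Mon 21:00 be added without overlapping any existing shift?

Sana: starts Mon 09:45 before Mateo ends Mon 21:00, and ends Mon 19:00 after Mateo starts Mon 13:30 → overlap.
Omar: starts Mon 11:30 before Mateo ends Mon 21:00, and ends Mon 22:30 after Mateo starts Mon 13:30 → overlap.
Amara: starts Tue 11:45 at or after Mateo ends Mon 21:00 → clear.
Nadia: starts Tue 14:30 at or after Mateo ends Mon 21:00 → clear.
Mateo overlaps Omar, Sana.

No — it overlaps Omar, Sana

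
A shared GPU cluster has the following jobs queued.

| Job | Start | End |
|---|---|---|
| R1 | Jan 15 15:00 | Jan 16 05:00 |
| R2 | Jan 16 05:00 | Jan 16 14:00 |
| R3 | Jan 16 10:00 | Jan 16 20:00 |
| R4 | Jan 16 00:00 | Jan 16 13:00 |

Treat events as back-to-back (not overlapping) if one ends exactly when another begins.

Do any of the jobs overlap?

Yes

Check each pair: they overlap iff neither finishes before the other starts.
Sorted by start: R1, R4, R2, R3.
R4 starts before R1 ends → R1 and R4 overlap.
That's a conflict, so the schedule is not conflict-free.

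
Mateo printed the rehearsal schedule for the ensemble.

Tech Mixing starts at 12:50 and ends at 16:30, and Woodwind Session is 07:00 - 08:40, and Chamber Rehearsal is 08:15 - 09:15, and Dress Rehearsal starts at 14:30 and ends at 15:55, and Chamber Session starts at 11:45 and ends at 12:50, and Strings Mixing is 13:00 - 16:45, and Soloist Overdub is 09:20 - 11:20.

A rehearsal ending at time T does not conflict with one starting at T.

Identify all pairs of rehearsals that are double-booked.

Sorted by start: Woodwind Session, Chamber Rehearsal, Soloist Overdub, Chamber Session, Tech Mixing, Strings Mixing, Dress Rehearsal.
Chamber Rehearsal starts before Woodwind Session ends → Woodwind Session and Chamber Rehearsal overlap.
Soloist Overdub starts after Woodwind Session ends, so nothing later overlaps Woodwind Session either.
Soloist Overdub starts after Chamber Rehearsal ends, so nothing later overlaps Chamber Rehearsal either.
Chamber Session starts after Soloist Overdub ends, so nothing later overlaps Soloist Overdub either.
Tech Mixing starts exactly when Chamber Session ends (back-to-back, no overlap), so nothing later overlaps Chamber Session either.
Strings Mixing starts before Tech Mixing ends → Tech Mixing and Strings Mixing overlap.
Dress Rehearsal starts before Tech Mixing ends → Tech Mixing and Dress Rehearsal overlap.
Dress Rehearsal starts before Strings Mixing ends → Strings Mixing and Dress Rehearsal overlap.

Chamber Rehearsal & Woodwind Session, Dress Rehearsal & Strings Mixing, Dress Rehearsal & Tech Mixing, Strings Mixing & Tech Mixing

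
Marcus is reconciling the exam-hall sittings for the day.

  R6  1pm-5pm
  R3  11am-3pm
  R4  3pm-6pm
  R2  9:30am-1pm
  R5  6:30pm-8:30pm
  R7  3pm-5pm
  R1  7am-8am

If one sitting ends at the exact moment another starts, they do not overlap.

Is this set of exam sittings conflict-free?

No

Sorted by start: R1, R2, R3, R6, R4, R7, R5.
R2 starts after R1 ends, so R1 has no further overlaps.
R3 starts before R2 ends → R2 and R3 overlap.
That's a conflict, so the schedule is not conflict-free.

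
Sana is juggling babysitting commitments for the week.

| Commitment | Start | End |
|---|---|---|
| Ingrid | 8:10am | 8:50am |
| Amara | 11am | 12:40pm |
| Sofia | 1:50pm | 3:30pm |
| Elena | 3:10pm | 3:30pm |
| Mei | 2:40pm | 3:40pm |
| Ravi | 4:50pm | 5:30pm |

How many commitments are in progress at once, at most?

3

Walk through starts and ends in time order (an end at T is processed before a start at T):
8:10am start Ingrid → 1
8:50am end Ingrid → 0
11am start Amara → 1
12:40pm end Amara → 0
1:50pm start Sofia → 1
2:40pm start Mei → 2
3:10pm start Elena → 3
3:30pm end Elena → 2
3:30pm end Sofia → 1
3:40pm end Mei → 0
4:50pm start Ravi → 1
5:30pm end Ravi → 0
Peak is 3, at 3:10pm (Elena, Mei, Sofia).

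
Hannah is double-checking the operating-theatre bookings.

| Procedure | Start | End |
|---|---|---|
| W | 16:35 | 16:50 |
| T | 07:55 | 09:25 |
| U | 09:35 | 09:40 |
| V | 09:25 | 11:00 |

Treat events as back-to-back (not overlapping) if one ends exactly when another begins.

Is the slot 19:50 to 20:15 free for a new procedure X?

T: ends 09:25 at or before X starts 19:50 → clear.
V: ends 11:00 at or before X starts 19:50 → clear.
U: ends 09:40 at or before X starts 19:50 → clear.
W: ends 16:50 at or before X starts 19:50 → clear.

Yes — the slot is free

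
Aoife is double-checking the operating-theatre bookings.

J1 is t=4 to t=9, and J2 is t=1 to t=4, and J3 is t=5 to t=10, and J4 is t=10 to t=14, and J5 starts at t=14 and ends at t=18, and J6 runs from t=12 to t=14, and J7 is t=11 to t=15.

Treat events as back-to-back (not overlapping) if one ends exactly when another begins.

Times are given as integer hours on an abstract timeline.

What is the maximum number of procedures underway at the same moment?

Sort all start/end points and keep a running count:
t=1 start J2 → 1
t=4 end J2 → 0
t=4 start J1 → 1
t=5 start J3 → 2
t=9 end J1 → 1
t=10 end J3 → 0
t=10 start J4 → 1
t=11 start J7 → 2
t=12 start J6 → 3
t=14 end J4 → 2
t=14 end J6 → 1
t=14 start J5 → 2
t=15 end J7 → 1
t=18 end J5 → 0
Peak is 3, at t=12 (J4, J6, J7).

3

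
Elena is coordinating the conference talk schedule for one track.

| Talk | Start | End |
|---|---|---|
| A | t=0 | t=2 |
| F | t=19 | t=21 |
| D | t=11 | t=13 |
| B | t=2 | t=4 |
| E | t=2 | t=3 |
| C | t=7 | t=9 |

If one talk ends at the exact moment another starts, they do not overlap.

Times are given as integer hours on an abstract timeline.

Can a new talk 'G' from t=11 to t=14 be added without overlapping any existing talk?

No — it overlaps D

A: ends t=2 at or before G starts t=11 → clear.
B: ends t=4 at or before G starts t=11 → clear.
E: ends t=3 at or before G starts t=11 → clear.
C: ends t=9 at or before G starts t=11 → clear.
D: starts t=11 before G ends t=14, and ends t=13 after G starts t=11 → overlap.
F: starts t=19 at or after G ends t=14 → clear.
G overlaps D.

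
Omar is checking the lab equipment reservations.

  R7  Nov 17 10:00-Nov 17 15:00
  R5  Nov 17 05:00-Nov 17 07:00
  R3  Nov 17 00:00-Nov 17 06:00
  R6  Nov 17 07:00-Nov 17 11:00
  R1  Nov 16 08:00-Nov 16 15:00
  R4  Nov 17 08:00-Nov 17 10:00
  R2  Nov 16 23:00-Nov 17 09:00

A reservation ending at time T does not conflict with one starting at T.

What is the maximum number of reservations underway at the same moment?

3

Walk through starts and ends in time order (an end at T is processed before a start at T):
Nov 16 08:00 start R1 → 1
Nov 16 15:00 end R1 → 0
Nov 16 23:00 start R2 → 1
Nov 17 00:00 start R3 → 2
Nov 17 05:00 start R5 → 3
Nov 17 06:00 end R3 → 2
Nov 17 07:00 end R5 → 1
Nov 17 07:00 start R6 → 2
Nov 17 08:00 start R4 → 3
Nov 17 09:00 end R2 → 2
Nov 17 10:00 end R4 → 1
Nov 17 10:00 start R7 → 2
Nov 17 11:00 end R6 → 1
Nov 17 15:00 end R7 → 0
Peak is 3, at Nov 17 05:00 (R2, R3, R5).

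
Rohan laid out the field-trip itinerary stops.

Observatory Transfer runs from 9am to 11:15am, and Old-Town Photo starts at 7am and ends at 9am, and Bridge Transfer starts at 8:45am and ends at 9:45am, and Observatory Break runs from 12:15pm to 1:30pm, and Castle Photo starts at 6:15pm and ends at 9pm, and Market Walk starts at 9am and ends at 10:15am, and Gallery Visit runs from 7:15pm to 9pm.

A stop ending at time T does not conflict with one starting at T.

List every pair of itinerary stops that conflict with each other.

Sorted by start: Old-Town Photo, Bridge Transfer, Observatory Transfer, Market Walk, Observatory Break, Castle Photo, Gallery Visit.
Bridge Transfer starts before Old-Town Photo ends → Old-Town Photo and Bridge Transfer overlap.
Observatory Transfer starts exactly when Old-Town Photo ends (back-to-back, no overlap), so Old-Town Photo has no further overlaps.
Observatory Transfer starts before Bridge Transfer ends → Bridge Transfer and Observatory Transfer overlap.
Market Walk starts before Bridge Transfer ends → Bridge Transfer and Market Walk overlap.
Observatory Break starts after Bridge Transfer ends, so Bridge Transfer has no further overlaps.
Market Walk starts before Observatory Transfer ends → Observatory Transfer and Market Walk overlap.
Observatory Break starts after Observatory Transfer ends, so Observatory Transfer has no further overlaps.
Observatory Break starts after Market Walk ends, so Market Walk has no further overlaps.
Castle Photo starts after Observatory Break ends, so Observatory Break has no further overlaps.
Gallery Visit starts before Castle Photo ends → Castle Photo and Gallery Visit overlap.

Bridge Transfer & Market Walk, Bridge Transfer & Observatory Transfer, Bridge Transfer & Old-Town Photo, Castle Photo & Gallery Visit, Market Walk & Observatory Transfer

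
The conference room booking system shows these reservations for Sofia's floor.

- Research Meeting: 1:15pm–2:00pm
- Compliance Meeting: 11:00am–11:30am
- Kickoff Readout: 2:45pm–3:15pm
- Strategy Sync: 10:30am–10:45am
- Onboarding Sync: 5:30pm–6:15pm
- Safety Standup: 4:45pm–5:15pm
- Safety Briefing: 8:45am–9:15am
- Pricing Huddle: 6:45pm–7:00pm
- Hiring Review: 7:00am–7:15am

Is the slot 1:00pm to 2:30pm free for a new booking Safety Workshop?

No — it overlaps Research Meeting

Hiring Review: ends 7:15am at or before Safety Workshop starts 1:00pm → clear.
Safety Briefing: ends 9:15am at or before Safety Workshop starts 1:00pm → clear.
Strategy Sync: ends 10:45am at or before Safety Workshop starts 1:00pm → clear.
Compliance Meeting: ends 11:30am at or before Safety Workshop starts 1:00pm → clear.
Research Meeting: starts 1:15pm before Safety Workshop ends 2:30pm, and ends 2:00pm after Safety Workshop starts 1:00pm → overlap.
Kickoff Readout: starts 2:45pm at or after Safety Workshop ends 2:30pm → clear.
Safety Standup: starts 4:45pm at or after Safety Workshop ends 2:30pm → clear.
Onboarding Sync: starts 5:30pm at or after Safety Workshop ends 2:30pm → clear.
Pricing Huddle: starts 6:45pm at or after Safety Workshop ends 2:30pm → clear.
Safety Workshop overlaps Research Meeting.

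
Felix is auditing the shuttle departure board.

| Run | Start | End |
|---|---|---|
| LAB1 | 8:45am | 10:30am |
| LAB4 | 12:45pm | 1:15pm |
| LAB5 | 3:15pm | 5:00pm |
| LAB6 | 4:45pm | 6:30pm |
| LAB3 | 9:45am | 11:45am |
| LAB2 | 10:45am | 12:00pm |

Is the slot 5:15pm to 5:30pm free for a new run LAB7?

No — it overlaps LAB6

LAB1: ends 10:30am at or before LAB7 starts 5:15pm → clear.
LAB3: ends 11:45am at or before LAB7 starts 5:15pm → clear.
LAB2: ends 12:00pm at or before LAB7 starts 5:15pm → clear.
LAB4: ends 1:15pm at or before LAB7 starts 5:15pm → clear.
LAB5: ends 5:00pm at or before LAB7 starts 5:15pm → clear.
LAB6: starts 4:45pm before LAB7 ends 5:30pm, and ends 6:30pm after LAB7 starts 5:15pm → overlap.
LAB7 overlaps LAB6.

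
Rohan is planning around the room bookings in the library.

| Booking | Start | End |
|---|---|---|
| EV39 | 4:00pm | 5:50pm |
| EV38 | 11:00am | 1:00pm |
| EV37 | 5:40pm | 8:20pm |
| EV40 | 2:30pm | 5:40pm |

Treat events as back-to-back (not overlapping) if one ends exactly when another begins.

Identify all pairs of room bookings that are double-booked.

Two intervals overlap when each starts before the other ends.
Sorted by start: EV38, EV40, EV39, EV37.
EV40 starts after EV38 ends, so EV38 has no further overlaps.
EV39 starts before EV40 ends → EV40 and EV39 overlap.
EV37 starts exactly when EV40 ends (back-to-back, no overlap).
EV37 starts before EV39 ends → EV39 and EV37 overlap.

EV37 & EV39, EV39 & EV40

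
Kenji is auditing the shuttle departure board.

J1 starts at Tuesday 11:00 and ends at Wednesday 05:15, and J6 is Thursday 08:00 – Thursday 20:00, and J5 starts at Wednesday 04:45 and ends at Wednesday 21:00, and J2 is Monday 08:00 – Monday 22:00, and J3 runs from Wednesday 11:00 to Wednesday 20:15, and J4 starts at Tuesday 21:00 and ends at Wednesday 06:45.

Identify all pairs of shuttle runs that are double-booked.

Sorted by start: J2, J1, J4, J5, J3, J6.
J1 starts after J2 ends, so J2 has no further overlaps.
J4 starts before J1 ends → J1 and J4 overlap.
J5 starts before J1 ends → J1 and J5 overlap.
J3 starts after J1 ends, so J1 has no further overlaps.
J5 starts before J4 ends → J4 and J5 overlap.
J3 starts after J4 ends, so J4 has no further overlaps.
J3 starts before J5 ends → J5 and J3 overlap.
J6 starts after J5 ends.
J6 starts after J3 ends.

J1 & J4, J1 & J5, J3 & J5, J4 & J5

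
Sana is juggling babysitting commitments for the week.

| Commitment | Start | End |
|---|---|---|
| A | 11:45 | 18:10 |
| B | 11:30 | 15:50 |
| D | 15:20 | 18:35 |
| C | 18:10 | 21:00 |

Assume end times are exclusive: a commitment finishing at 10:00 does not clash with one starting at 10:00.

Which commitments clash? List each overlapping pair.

Sorted by start: B, A, D, C.
A starts before B ends → B and A overlap.
D starts before B ends → B and D overlap.
C starts after B ends.
D starts before A ends → A and D overlap.
C starts exactly when A ends (back-to-back, no overlap).
C starts before D ends → D and C overlap.

A & B, A & D, B & D, C & D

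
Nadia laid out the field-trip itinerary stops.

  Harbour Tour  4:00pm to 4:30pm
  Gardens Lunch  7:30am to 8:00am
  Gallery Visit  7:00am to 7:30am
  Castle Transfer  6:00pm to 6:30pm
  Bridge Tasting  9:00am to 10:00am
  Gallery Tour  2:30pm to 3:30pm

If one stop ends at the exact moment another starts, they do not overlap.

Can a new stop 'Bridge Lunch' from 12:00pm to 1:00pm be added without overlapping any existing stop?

Gallery Visit: ends 7:30am at or before Bridge Lunch starts 12:00pm → clear.
Gardens Lunch: ends 8:00am at or before Bridge Lunch starts 12:00pm → clear.
Bridge Tasting: ends 10:00am at or before Bridge Lunch starts 12:00pm → clear.
Gallery Tour: starts 2:30pm at or after Bridge Lunch ends 1:00pm → clear.
Harbour Tour: starts 4:00pm at or after Bridge Lunch ends 1:00pm → clear.
Castle Transfer: starts 6:00pm at or after Bridge Lunch ends 1:00pm → clear.

Yes — the slot is free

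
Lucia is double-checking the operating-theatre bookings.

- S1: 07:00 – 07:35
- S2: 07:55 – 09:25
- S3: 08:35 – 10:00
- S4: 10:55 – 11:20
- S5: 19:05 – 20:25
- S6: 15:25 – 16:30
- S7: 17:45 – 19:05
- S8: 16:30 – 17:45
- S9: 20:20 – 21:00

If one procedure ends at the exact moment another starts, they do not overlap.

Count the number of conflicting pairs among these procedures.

Two intervals overlap when each starts before the other ends.
Sorted by start: S1, S2, S3, S4, S6, S8, S7, S5, S9.
S2 starts after S1 ends, so nothing later overlaps S1 either.
S3 starts before S2 ends → S2 and S3 overlap.
S4 starts after S2 ends, so nothing later overlaps S2 either.
S4 starts after S3 ends, so nothing later overlaps S3 either.
S6 starts after S4 ends, so nothing later overlaps S4 either.
S8 starts exactly when S6 ends (back-to-back, no overlap), so nothing later overlaps S6 either.
S7 starts exactly when S8 ends (back-to-back, no overlap), so nothing later overlaps S8 either.
S5 starts exactly when S7 ends (back-to-back, no overlap), so nothing later overlaps S7 either.
S9 starts before S5 ends → S5 and S9 overlap.
Overlapping pairs: S2 & S3, S5 & S9 — 2 in total.

2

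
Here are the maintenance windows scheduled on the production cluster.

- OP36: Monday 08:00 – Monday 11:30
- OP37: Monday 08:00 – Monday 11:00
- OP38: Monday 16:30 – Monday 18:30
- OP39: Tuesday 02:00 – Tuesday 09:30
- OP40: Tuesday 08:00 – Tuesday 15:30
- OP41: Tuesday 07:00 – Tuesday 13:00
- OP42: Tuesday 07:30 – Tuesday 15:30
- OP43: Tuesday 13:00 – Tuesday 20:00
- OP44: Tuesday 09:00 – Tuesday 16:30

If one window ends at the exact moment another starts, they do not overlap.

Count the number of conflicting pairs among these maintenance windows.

Two intervals overlap when each starts before the other ends.
Sorted by start: OP36, OP37, OP38, OP39, OP41, OP42, OP40, OP44, OP43.
OP37 starts before OP36 ends → OP36 and OP37 overlap.
OP38 starts after OP36 ends — done with OP36.
OP38 starts after OP37 ends — done with OP37.
OP39 starts after OP38 ends — done with OP38.
OP41 starts before OP39 ends → OP39 and OP41 overlap.
OP42 starts before OP39 ends → OP39 and OP42 overlap.
OP40 starts before OP39 ends → OP39 and OP40 overlap.
OP44 starts before OP39 ends → OP39 and OP44 overlap.
OP43 starts after OP39 ends.
OP42 starts before OP41 ends → OP41 and OP42 overlap.
OP40 starts before OP41 ends → OP41 and OP40 overlap.
OP44 starts before OP41 ends → OP41 and OP44 overlap.
OP43 starts exactly when OP41 ends (back-to-back, no overlap).
OP40 starts before OP42 ends → OP42 and OP40 overlap.
OP44 starts before OP42 ends → OP42 and OP44 overlap.
OP43 starts before OP42 ends → OP42 and OP43 overlap.
OP44 starts before OP40 ends → OP40 and OP44 overlap.
OP43 starts before OP40 ends → OP40 and OP43 overlap.
OP43 starts before OP44 ends → OP44 and OP43 overlap.
Overlapping pairs: OP36 & OP37, OP39 & OP40, OP39 & OP41, OP39 & OP42, OP39 & OP44, OP40 & OP41, OP40 & OP42, OP40 & OP43, OP40 & OP44, OP41 & OP42, OP41 & OP44, OP42 & OP43, OP42 & OP44, OP43 & OP44 — 14 in total.

14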